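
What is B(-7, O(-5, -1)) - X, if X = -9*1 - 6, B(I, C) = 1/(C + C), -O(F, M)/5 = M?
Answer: 151/10 ≈ 15.100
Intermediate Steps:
O(F, M) = -5*M
B(I, C) = 1/(2*C)
X = -15 (X = -9 - 6 = -15)
B(-7, O(-5, -1)) - X = 1/(2*((-5*(-1)))) - 1*(-15) = (1/2)/5 + 15 = (1/2)*(1/5) + 15 = 1/10 + 15 = 151/10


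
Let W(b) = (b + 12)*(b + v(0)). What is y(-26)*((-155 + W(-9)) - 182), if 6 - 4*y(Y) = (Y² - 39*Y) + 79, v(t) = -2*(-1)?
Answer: 315577/2 ≈ 1.5779e+5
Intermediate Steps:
v(t) = 2
y(Y) = -73/4 - Y²/4 + 39*Y/4 (y(Y) = 3/2 - ((Y² - 39*Y) + 79)/4 = 3/2 - (79 + Y² - 39*Y)/4 = 3/2 + (-79/4 - Y²/4 + 39*Y/4) = -73/4 - Y²/4 + 39*Y/4)
W(b) = (2 + b)*(12 + b) (W(b) = (b + 12)*(b + 2) = (12 + b)*(2 + b) = (2 + b)*(12 + b))
y(-26)*((-155 + W(-9)) - 182) = (-73/4 - ¼*(-26)² + (39/4)*(-26))*((-155 + (24 + (-9)² + 14*(-9))) - 182) = (-73/4 - ¼*676 - 507/2)*((-155 + (24 + 81 - 126)) - 182) = (-73/4 - 169 - 507/2)*((-155 - 21) - 182) = -1763*(-176 - 182)/4 = -1763/4*(-358) = 315577/2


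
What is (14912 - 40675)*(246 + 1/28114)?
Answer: -178178067335/28114 ≈ -6.3377e+6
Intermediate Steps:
(14912 - 40675)*(246 + 1/28114) = -25763*(246 + 1/28114) = -25763*6916045/28114 = -178178067335/28114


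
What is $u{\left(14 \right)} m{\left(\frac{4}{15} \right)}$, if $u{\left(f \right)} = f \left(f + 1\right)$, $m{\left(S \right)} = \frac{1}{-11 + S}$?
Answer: $- \frac{450}{23} \approx -19.565$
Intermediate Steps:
$u{\left(f \right)} = f \left(1 + f\right)$
$u{\left(14 \right)} m{\left(\frac{4}{15} \right)} = \frac{14 \left(1 + 14\right)}{-11 + \frac{4}{15}} = \frac{14 \cdot 15}{-11 + 4 \cdot \frac{1}{15}} = \frac{210}{-11 + \frac{4}{15}} = \frac{210}{- \frac{161}{15}} = 210 \left(- \frac{15}{161}\right) = - \frac{450}{23}$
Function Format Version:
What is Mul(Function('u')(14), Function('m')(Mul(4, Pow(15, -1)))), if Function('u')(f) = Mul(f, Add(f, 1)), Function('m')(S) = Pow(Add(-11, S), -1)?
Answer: Rational(-450, 23) ≈ -19.565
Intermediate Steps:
Function('u')(f) = Mul(f, Add(1, f))
Mul(Function('u')(14), Function('m')(Mul(4, Pow(15, -1)))) = Mul(Mul(14, Add(1, 14)), Pow(Add(-11, Mul(4, Pow(15, -1))), -1)) = Mul(Mul(14, 15), Pow(Add(-11, Mul(4, Rational(1, 15))), -1)) = Mul(210, Pow(Add(-11, Rational(4, 15)), -1)) = Mul(210, Pow(Rational(-161, 15), -1)) = Mul(210, Rational(-15, 161)) = Rational(-450, 23)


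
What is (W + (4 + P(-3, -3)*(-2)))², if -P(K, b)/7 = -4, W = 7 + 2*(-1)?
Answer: 2209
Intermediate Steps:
W = 5 (W = 7 - 2 = 5)
P(K, b) = 28 (P(K, b) = -7*(-4) = 28)
(W + (4 + P(-3, -3)*(-2)))² = (5 + (4 + 28*(-2)))² = (5 + (4 - 56))² = (5 - 52)² = (-47)² = 2209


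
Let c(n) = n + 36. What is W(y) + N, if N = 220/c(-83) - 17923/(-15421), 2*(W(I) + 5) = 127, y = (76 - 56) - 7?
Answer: 79699601/1449574 ≈ 54.981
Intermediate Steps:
y = 13 (y = 20 - 7 = 13)
W(I) = 117/2 (W(I) = -5 + (½)*127 = -5 + 127/2 = 117/2)
c(n) = 36 + n
N = -2550239/724787 (N = 220/(36 - 83) - 17923/(-15421) = 220/(-47) - 17923*(-1/15421) = 220*(-1/47) + 17923/15421 = -220/47 + 17923/15421 = -2550239/724787 ≈ -3.5186)
W(y) + N = 117/2 - 2550239/724787 = 79699601/1449574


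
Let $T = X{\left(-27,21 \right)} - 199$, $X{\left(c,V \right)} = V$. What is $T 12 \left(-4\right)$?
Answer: $8544$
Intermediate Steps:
$T = -178$ ($T = 21 - 199 = -178$)
$T 12 \left(-4\right) = - 178 \cdot 12 \left(-4\right) = \left(-178\right) \left(-48\right) = 8544$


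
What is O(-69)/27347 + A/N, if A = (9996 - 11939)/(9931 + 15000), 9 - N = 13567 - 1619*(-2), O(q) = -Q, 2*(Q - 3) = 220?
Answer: -47264606367/11451312205372 ≈ -0.0041274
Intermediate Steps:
Q = 113 (Q = 3 + (½)*220 = 3 + 110 = 113)
O(q) = -113 (O(q) = -1*113 = -113)
N = -16796 (N = 9 - (13567 - 1619*(-2)) = 9 - (13567 - 1*(-3238)) = 9 - (13567 + 3238) = 9 - 1*16805 = 9 - 16805 = -16796)
A = -1943/24931 ≈ -0.077935
O(-69)/27347 + A/N = -113/27347 - 1943/24931/(-16796) = -113*1/27347 - 1943/24931*(-1/16796) = -113/27347 + 1943/418741076 = -47264606367/11451312205372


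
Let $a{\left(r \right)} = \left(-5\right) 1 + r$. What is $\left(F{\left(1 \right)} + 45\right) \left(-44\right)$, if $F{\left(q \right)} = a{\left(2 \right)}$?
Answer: $-1848$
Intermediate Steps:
$a{\left(r \right)} = -5 + r$
$F{\left(q \right)} = -3$ ($F{\left(q \right)} = -5 + 2 = -3$)
$\left(F{\left(1 \right)} + 45\right) \left(-44\right) = \left(-3 + 45\right) \left(-44\right) = 42 \left(-44\right) = -1848$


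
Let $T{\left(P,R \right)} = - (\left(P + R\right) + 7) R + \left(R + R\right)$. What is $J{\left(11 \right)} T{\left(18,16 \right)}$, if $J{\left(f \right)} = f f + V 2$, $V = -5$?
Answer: $-69264$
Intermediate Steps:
$J{\left(f \right)} = -10 + f^{2}$ ($J{\left(f \right)} = f f - 10 = f^{2} - 10 = -10 + f^{2}$)
$T{\left(P,R \right)} = 2 R + R \left(-7 - P - R\right)$ ($T{\left(P,R \right)} = - (7 + P + R) R + 2 R = \left(-7 - P - R\right) R + 2 R = R \left(-7 - P - R\right) + 2 R = 2 R + R \left(-7 - P - R\right)$)
$J{\left(11 \right)} T{\left(18,16 \right)} = \left(-10 + 11^{2}\right) \left(\left(-1\right) 16 \left(5 + 18 + 16\right)\right) = \left(-10 + 121\right) \left(\left(-1\right) 16 \cdot 39\right) = 111 \left(-624\right) = -69264$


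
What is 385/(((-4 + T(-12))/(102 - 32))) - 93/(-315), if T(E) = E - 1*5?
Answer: -134719/105 ≈ -1283.0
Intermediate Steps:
T(E) = -5 + E (T(E) = E - 5 = -5 + E)
385/(((-4 + T(-12))/(102 - 32))) - 93/(-315) = 385/(((-4 + (-5 - 12))/(102 - 32))) - 93/(-315) = 385/(((-4 - 17)/70)) - 93*(-1/315) = 385/((-21*1/70)) + 31/105 = 385/(-3/10) + 31/105 = 385*(-10/3) + 31/105 = -3850/3 + 31/105 = -134719/105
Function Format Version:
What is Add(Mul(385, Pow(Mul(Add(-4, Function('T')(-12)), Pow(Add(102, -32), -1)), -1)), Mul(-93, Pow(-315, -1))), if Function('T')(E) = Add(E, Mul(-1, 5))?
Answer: Rational(-134719, 105) ≈ -1283.0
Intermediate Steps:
Function('T')(E) = Add(-5, E) (Function('T')(E) = Add(E, -5) = Add(-5, E))
Add(Mul(385, Pow(Mul(Add(-4, Function('T')(-12)), Pow(Add(102, -32), -1)), -1)), Mul(-93, Pow(-315, -1))) = Add(Mul(385, Pow(Mul(Add(-4, Add(-5, -12)), Pow(Add(102, -32), -1)), -1)), Mul(-93, Pow(-315, -1))) = Add(Mul(385, Pow(Mul(Add(-4, -17), Pow(70, -1)), -1)), Mul(-93, Rational(-1, 315))) = Add(Mul(385, Pow(Mul(-21, Rational(1, 70)), -1)), Rational(31, 105)) = Add(Mul(385, Pow(Rational(-3, 10), -1)), Rational(31, 105)) = Add(Mul(385, Rational(-10, 3)), Rational(31, 105)) = Add(Rational(-3850, 3), Rational(31, 105)) = Rational(-134719, 105)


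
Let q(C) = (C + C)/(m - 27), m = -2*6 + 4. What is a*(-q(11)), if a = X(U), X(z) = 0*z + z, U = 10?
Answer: 44/7 ≈ 6.2857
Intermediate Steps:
m = -8 (m = -12 + 4 = -8)
X(z) = z (X(z) = 0 + z = z)
q(C) = -2*C/35 (q(C) = (C + C)/(-8 - 27) = (2*C)/(-35) = (2*C)*(-1/35) = -2*C/35)
a = 10
a*(-q(11)) = 10*(-(-2)*11/35) = 10*(-1*(-22/35)) = 10*(22/35) = 44/7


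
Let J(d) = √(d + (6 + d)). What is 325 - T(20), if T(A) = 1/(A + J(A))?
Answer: 57515/177 + √46/354 ≈ 324.96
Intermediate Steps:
J(d) = √(6 + 2*d)
T(A) = 1/(A + √(6 + 2*A))
325 - T(20) = 325 - 1/(20 + √2*√(3 + 20)) = 325 - 1/(20 + √2*√23) = 325 - 1/(20 + √46)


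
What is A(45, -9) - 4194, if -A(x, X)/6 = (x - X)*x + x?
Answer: -19044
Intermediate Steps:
A(x, X) = -6*x - 6*x*(x - X) (A(x, X) = -6*((x - X)*x + x) = -6*(x*(x - X) + x) = -6*(x + x*(x - X)) = -6*x - 6*x*(x - X))
A(45, -9) - 4194 = 6*45*(-1 - 9 - 1*45) - 4194 = 6*45*(-1 - 9 - 45) - 4194 = 6*45*(-55) - 4194 = -14850 - 4194 = -19044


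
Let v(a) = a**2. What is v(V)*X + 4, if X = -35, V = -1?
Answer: -31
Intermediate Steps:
v(V)*X + 4 = (-1)**2*(-35) + 4 = 1*(-35) + 4 = -35 + 4 = -31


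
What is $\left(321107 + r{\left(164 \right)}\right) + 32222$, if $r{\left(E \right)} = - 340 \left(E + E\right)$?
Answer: $241809$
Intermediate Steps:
$r{\left(E \right)} = - 680 E$ ($r{\left(E \right)} = - 340 \cdot 2 E = - 680 E$)
$\left(321107 + r{\left(164 \right)}\right) + 32222 = \left(321107 - 111520\right) + 32222 = 209587 + 32222 = 241809$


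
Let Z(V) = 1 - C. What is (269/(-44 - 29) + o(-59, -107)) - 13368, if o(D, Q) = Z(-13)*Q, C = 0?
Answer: -983944/73 ≈ -13479.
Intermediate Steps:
Z(V) = 1 (Z(V) = 1 - 1*0 = 1 + 0 = 1)
o(D, Q) = Q (o(D, Q) = 1*Q = Q)
(269/(-44 - 29) + o(-59, -107)) - 13368 = (269/(-44 - 29) - 107) - 13368 = (269/(-73) - 107) - 13368 = (269*(-1/73) - 107) - 13368 = (-269/73 - 107) - 13368 = -8080/73 - 13368 = -983944/73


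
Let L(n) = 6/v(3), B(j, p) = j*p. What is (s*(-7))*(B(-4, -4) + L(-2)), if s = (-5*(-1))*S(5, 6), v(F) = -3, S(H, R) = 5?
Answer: -2450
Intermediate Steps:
L(n) = -2 (L(n) = 6/(-3) = 6*(-1/3) = -2)
s = 25 (s = -5*(-1)*5 = 5*5 = 25)
(s*(-7))*(B(-4, -4) + L(-2)) = (25*(-7))*(-4*(-4) - 2) = -175*(16 - 2) = -175*14 = -2450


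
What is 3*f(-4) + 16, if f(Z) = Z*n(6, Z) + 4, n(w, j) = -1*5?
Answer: 88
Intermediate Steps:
n(w, j) = -5
f(Z) = 4 - 5*Z (f(Z) = Z*(-5) + 4 = -5*Z + 4 = 4 - 5*Z)
3*f(-4) + 16 = 3*(4 - 5*(-4)) + 16 = 3*(4 + 20) + 16 = 3*24 + 16 = 72 + 16 = 88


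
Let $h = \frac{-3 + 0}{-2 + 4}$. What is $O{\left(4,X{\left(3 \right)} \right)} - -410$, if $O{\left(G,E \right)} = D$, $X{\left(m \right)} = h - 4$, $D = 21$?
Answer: $431$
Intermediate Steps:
$h = - \frac{3}{2} \approx -1.5$
$X{\left(m \right)} = - \frac{11}{2}$ ($X{\left(m \right)} = - \frac{3}{2} - 4 = - \frac{11}{2}$)
$O{\left(G,E \right)} = 21$
$O{\left(4,X{\left(3 \right)} \right)} - -410 = 21 - -410 = 21 + 410 = 431$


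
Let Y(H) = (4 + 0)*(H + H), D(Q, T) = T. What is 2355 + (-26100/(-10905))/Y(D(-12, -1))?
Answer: 3423735/1454 ≈ 2354.7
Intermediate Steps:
Y(H) = 8*H (Y(H) = 4*(2*H) = 8*H)
2355 + (-26100/(-10905))/Y(D(-12, -1)) = 2355 + (-26100/(-10905))/((8*(-1))) = 2355 - 26100*(-1/10905)/(-8) = 2355 + (1740/727)*(-⅛) = 2355 - 435/1454 = 3423735/1454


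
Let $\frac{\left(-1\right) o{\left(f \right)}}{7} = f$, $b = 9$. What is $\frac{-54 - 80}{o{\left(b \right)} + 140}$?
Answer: $- \frac{134}{77} \approx -1.7403$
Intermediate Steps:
$o{\left(f \right)} = - 7 f$
$\frac{-54 - 80}{o{\left(b \right)} + 140} = \frac{-54 - 80}{\left(-7\right) 9 + 140} = - \frac{134}{-63 + 140} = - \frac{134}{77}$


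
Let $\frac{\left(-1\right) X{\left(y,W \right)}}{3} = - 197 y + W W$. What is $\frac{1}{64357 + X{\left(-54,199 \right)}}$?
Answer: $- \frac{1}{86360} \approx -1.1579 \cdot 10^{-5}$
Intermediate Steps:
$X{\left(y,W \right)} = - 3 W^{2} + 591 y$ ($X{\left(y,W \right)} = - 3 \left(- 197 y + W W\right) = - 3 \left(- 197 y + W^{2}\right) = - 3 \left(W^{2} - 197 y\right) = - 3 W^{2} + 591 y$)
$\frac{1}{64357 + X{\left(-54,199 \right)}} = \frac{1}{64357 + \left(- 3 \cdot 199^{2} + 591 \left(-54\right)\right)} = \frac{1}{64357 - 150717} = \frac{1}{-86360} = - \frac{1}{86360}$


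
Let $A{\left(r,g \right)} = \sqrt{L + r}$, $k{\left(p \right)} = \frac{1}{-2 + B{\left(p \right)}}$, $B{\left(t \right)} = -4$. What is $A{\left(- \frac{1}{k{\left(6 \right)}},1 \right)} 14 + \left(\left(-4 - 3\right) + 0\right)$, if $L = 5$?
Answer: $-7 + 14 \sqrt{11} \approx 39.433$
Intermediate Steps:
$k{\left(p \right)} = - \frac{1}{6}$ ($k{\left(p \right)} = \frac{1}{-2 - 4} = \frac{1}{-6} = - \frac{1}{6}$)
$A{\left(r,g \right)} = \sqrt{5 + r}$
$A{\left(- \frac{1}{k{\left(6 \right)}},1 \right)} 14 + \left(\left(-4 - 3\right) + 0\right) = \sqrt{5 - \frac{1}{- \frac{1}{6}}} \cdot 14 + \left(\left(-4 - 3\right) + 0\right) = \sqrt{5 - -6} \cdot 14 + \left(-7 + 0\right) = \sqrt{5 + 6} \cdot 14 - 7 = \sqrt{11} \cdot 14 - 7 = 14 \sqrt{11} - 7 = -7 + 14 \sqrt{11}$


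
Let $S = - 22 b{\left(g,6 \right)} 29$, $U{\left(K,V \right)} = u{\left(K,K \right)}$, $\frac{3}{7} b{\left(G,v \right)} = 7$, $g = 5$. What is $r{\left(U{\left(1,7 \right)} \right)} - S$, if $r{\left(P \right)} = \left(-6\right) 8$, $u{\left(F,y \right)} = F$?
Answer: $\frac{31118}{3} \approx 10373.0$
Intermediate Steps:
$b{\left(G,v \right)} = \frac{49}{3}$ ($b{\left(G,v \right)} = \frac{7}{3} \cdot 7 = \frac{49}{3}$)
$U{\left(K,V \right)} = K$
$S = - \frac{31262}{3}$ ($S = \left(-22\right) \frac{49}{3} \cdot 29 = \left(- \frac{1078}{3}\right) 29 = - \frac{31262}{3} \approx -10421.0$)
$r{\left(P \right)} = -48$
$r{\left(U{\left(1,7 \right)} \right)} - S = -48 - - \frac{31262}{3} = -48 + \frac{31262}{3} = \frac{31118}{3}$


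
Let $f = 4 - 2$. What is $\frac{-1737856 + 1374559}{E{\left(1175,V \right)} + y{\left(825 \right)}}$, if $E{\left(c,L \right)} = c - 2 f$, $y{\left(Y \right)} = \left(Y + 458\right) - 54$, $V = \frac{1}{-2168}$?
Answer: $- \frac{121099}{800} \approx -151.37$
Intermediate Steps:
$V = - \frac{1}{2168} \approx -0.00046125$
$f = 2$ ($f = 4 - 2 = 2$)
$y{\left(Y \right)} = 404 + Y$ ($y{\left(Y \right)} = \left(458 + Y\right) - 54 = 404 + Y$)
$E{\left(c,L \right)} = -4 + c$ ($E{\left(c,L \right)} = c - 4 = -4 + c$)
$\frac{-1737856 + 1374559}{E{\left(1175,V \right)} + y{\left(825 \right)}} = \frac{-1737856 + 1374559}{\left(-4 + 1175\right) + \left(404 + 825\right)} = - \frac{363297}{1171 + 1229} = - \frac{363297}{2400} = \left(-363297\right) \frac{1}{2400} = - \frac{121099}{800}$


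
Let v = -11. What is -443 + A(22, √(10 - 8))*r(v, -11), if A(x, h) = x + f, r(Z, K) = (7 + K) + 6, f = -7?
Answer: -413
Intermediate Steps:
r(Z, K) = 13 + K
A(x, h) = -7 + x (A(x, h) = x - 7 = -7 + x)
-443 + A(22, √(10 - 8))*r(v, -11) = -443 + (-7 + 22)*(13 - 11) = -443 + 15*2 = -443 + 30 = -413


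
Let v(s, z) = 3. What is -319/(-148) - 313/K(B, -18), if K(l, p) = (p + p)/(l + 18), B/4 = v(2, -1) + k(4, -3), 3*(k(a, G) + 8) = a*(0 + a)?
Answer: 680311/3996 ≈ 170.25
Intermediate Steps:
k(a, G) = -8 + a**2/3 (k(a, G) = -8 + (a*(0 + a))/3 = -8 + (a*a)/3 = -8 + a**2/3)
B = 4/3 (B = 4*(3 + (-8 + (1/3)*4**2)) = 4*(3 + (-8 + (1/3)*16)) = 4*(3 + (-8 + 16/3)) = 4*(3 - 8/3) = 4*(1/3) = 4/3 ≈ 1.3333)
K(l, p) = 2*p/(18 + l) (K(l, p) = (2*p)/(18 + l) = 2*p/(18 + l))
-319/(-148) - 313/K(B, -18) = -319/(-148) - 313/(2*(-18)/(18 + 4/3)) = -319*(-1/148) - 313/(2*(-18)/(58/3)) = 319/148 - 313/(2*(-18)*(3/58)) = 319/148 - 313/(-54/29) = 319/148 - 313*(-29/54) = 319/148 + 9077/54 = 680311/3996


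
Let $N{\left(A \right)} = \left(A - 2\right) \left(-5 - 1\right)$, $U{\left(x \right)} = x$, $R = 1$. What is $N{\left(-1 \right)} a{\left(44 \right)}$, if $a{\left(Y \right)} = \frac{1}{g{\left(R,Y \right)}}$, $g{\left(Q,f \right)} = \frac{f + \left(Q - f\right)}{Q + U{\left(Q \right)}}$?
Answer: $36$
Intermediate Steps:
$N{\left(A \right)} = 12 - 6 A$ ($N{\left(A \right)} = \left(-2 + A\right) \left(-6\right) = 12 - 6 A$)
$g{\left(Q,f \right)} = \frac{1}{2}$ ($g{\left(Q,f \right)} = \frac{f + \left(Q - f\right)}{Q + Q} = \frac{Q}{2 Q} = Q \frac{1}{2 Q} = \frac{1}{2}$)
$a{\left(Y \right)} = 2$ ($a{\left(Y \right)} = \frac{1}{\frac{1}{2}} = 2$)
$N{\left(-1 \right)} a{\left(44 \right)} = \left(12 - -6\right) 2 = \left(12 + 6\right) 2 = 18 \cdot 2 = 36$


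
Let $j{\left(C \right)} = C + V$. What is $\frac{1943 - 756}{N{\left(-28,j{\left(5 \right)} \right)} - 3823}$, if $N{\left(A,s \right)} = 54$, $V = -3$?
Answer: $- \frac{1187}{3769} \approx -0.31494$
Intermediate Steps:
$j{\left(C \right)} = -3 + C$ ($j{\left(C \right)} = C - 3 = -3 + C$)
$\frac{1943 - 756}{N{\left(-28,j{\left(5 \right)} \right)} - 3823} = \frac{1943 - 756}{54 - 3823} = \frac{1187}{-3769} = 1187 \left(- \frac{1}{3769}\right) = - \frac{1187}{3769}$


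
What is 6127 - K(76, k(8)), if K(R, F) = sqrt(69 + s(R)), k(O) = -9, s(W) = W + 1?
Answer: 6127 - sqrt(146) ≈ 6114.9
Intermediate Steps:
s(W) = 1 + W
K(R, F) = sqrt(70 + R) (K(R, F) = sqrt(69 + (1 + R)) = sqrt(70 + R))
6127 - K(76, k(8)) = 6127 - sqrt(70 + 76) = 6127 - sqrt(146)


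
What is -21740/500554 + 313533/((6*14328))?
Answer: 8615069609/2390645904 ≈ 3.6037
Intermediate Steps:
-21740/500554 + 313533/((6*14328)) = -21740*1/500554 + 313533/85968 = -10870/250277 + 313533*(1/85968) = -10870/250277 + 34837/9552 = 8615069609/2390645904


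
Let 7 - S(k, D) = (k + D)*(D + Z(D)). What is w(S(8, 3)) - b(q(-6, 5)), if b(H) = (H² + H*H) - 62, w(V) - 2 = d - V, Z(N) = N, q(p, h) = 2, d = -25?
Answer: 90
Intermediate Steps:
S(k, D) = 7 - 2*D*(D + k) (S(k, D) = 7 - (k + D)*(D + D) = 7 - (D + k)*2*D = 7 - 2*D*(D + k))
w(V) = -23 - V (w(V) = 2 + (-25 - V) = -23 - V)
b(H) = -62 + 2*H² (b(H) = (H² + H²) - 62 = 2*H² - 62 = -62 + 2*H²)
w(S(8, 3)) - b(q(-6, 5)) = (-23 - (7 - 2*3² - 2*3*8)) - (-62 + 2*2²) = (-23 - (7 - 2*9 - 48)) - (-62 + 2*4) = (-23 - (7 - 18 - 48)) - (-62 + 8) = (-23 - 1*(-59)) - 1*(-54) = (-23 + 59) + 54 = 36 + 54 = 90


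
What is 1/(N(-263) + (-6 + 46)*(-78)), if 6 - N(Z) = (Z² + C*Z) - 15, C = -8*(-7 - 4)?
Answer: -1/49124 ≈ -2.0357e-5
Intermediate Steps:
C = 88 (C = -8*(-11) = 88)
N(Z) = 21 - Z² - 88*Z (N(Z) = 6 - ((Z² + 88*Z) - 15) = 6 - (-15 + Z² + 88*Z) = 6 + (15 - Z² - 88*Z) = 21 - Z² - 88*Z)
1/(N(-263) + (-6 + 46)*(-78)) = 1/((21 - 1*(-263)² - 88*(-263)) + (-6 + 46)*(-78)) = 1/((21 - 1*69169 + 23144) + 40*(-78)) = 1/((21 - 69169 + 23144) - 3120) = 1/(-46004 - 3120) = 1/(-49124) = -1/49124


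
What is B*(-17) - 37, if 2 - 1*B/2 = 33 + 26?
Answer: 1901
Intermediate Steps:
B = -114 (B = 4 - 2*(33 + 26) = 4 - 2*59 = 4 - 118 = -114)
B*(-17) - 37 = -114*(-17) - 37 = 1938 - 37 = 1901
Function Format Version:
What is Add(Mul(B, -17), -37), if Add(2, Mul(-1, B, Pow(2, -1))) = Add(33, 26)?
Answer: 1901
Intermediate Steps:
B = -114 (B = Add(4, Mul(-2, Add(33, 26))) = Add(4, Mul(-2, 59)) = Add(4, -118) = -114)
Add(Mul(B, -17), -37) = Add(Mul(-114, -17), -37) = Add(1938, -37) = 1901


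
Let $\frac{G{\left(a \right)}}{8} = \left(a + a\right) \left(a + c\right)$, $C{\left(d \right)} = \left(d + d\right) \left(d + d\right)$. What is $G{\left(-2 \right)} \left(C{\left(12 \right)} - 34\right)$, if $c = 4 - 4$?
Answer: $34688$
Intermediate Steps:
$c = 0$ ($c = 4 - 4 = 0$)
$C{\left(d \right)} = 4 d^{2}$ ($C{\left(d \right)} = 2 d 2 d = 4 d^{2}$)
$G{\left(a \right)} = 16 a^{2}$ ($G{\left(a \right)} = 8 \left(a + a\right) \left(a + 0\right) = 8 \cdot 2 a a = 8 \cdot 2 a^{2} = 16 a^{2}$)
$G{\left(-2 \right)} \left(C{\left(12 \right)} - 34\right) = 16 \left(-2\right)^{2} \left(4 \cdot 12^{2} - 34\right) = 16 \cdot 4 \left(4 \cdot 144 - 34\right) = 64 \left(576 - 34\right) = 64 \cdot 542 = 34688$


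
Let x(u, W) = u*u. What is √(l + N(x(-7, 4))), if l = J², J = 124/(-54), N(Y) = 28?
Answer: 8*√379/27 ≈ 5.7683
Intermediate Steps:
x(u, W) = u²
J = -62/27 (J = 124*(-1/54) = -62/27 ≈ -2.2963)
l = 3844/729 (l = (-62/27)² = 3844/729 ≈ 5.2730)
√(l + N(x(-7, 4))) = √(3844/729 + 28) = √(24256/729) = 8*√379/27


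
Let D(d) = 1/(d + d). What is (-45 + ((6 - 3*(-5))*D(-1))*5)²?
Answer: 38025/4 ≈ 9506.3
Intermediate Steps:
D(d) = 1/(2*d)
(-45 + ((6 - 3*(-5))*D(-1))*5)² = (-45 + ((6 - 3*(-5))*((½)/(-1)))*5)² = (-45 + ((6 + 15)*((½)*(-1)))*5)² = (-45 + (21*(-½))*5)² = (-45 - 21/2*5)² = (-45 - 105/2)² = (-195/2)² = 38025/4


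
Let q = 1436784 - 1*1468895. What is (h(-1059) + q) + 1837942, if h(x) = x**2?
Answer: 2927312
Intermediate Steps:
q = -32111 (q = 1436784 - 1468895 = -32111)
(h(-1059) + q) + 1837942 = ((-1059)**2 - 32111) + 1837942 = (1121481 - 32111) + 1837942 = 1089370 + 1837942 = 2927312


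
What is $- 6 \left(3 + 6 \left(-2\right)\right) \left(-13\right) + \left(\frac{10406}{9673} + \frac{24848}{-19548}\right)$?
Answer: $- \frac{33194144156}{47271951} \approx -702.2$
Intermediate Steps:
$- 6 \left(3 + 6 \left(-2\right)\right) \left(-13\right) + \left(\frac{10406}{9673} + \frac{24848}{-19548}\right) = - 6 \left(3 - 12\right) \left(-13\right) + \left(10406 \cdot \frac{1}{9673} + 24848 \left(- \frac{1}{19548}\right)\right) = \left(-6\right) \left(-9\right) \left(-13\right) + \left(\frac{10406}{9673} - \frac{6212}{4887}\right) = 54 \left(-13\right) - \frac{9234554}{47271951} = -702 - \frac{9234554}{47271951} = - \frac{33194144156}{47271951}$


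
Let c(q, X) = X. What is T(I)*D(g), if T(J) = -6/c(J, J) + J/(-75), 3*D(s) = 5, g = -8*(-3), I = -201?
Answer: 1513/335 ≈ 4.5164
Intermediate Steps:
g = 24
D(s) = 5/3 (D(s) = (1/3)*5 = 5/3)
T(J) = -6/J - J/75 (T(J) = -6/J + J/(-75) = -6/J + J*(-1/75) = -6/J - J/75)
T(I)*D(g) = (-6/(-201) - 1/75*(-201))*(5/3) = (-6*(-1/201) + 67/25)*(5/3) = (2/67 + 67/25)*(5/3) = (4539/1675)*(5/3) = 1513/335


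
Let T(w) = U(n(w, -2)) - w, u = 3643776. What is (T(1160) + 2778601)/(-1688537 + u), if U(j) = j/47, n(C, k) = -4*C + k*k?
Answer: 130535091/91896233 ≈ 1.4205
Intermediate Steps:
n(C, k) = k² - 4*C (n(C, k) = -4*C + k² = k² - 4*C)
U(j) = j/47 (U(j) = j*(1/47) = j/47)
T(w) = 4/47 - 51*w/47 (T(w) = ((-2)² - 4*w)/47 - w = (4 - 4*w)/47 - w = (4/47 - 4*w/47) - w = 4/47 - 51*w/47)
(T(1160) + 2778601)/(-1688537 + u) = ((4/47 - 51/47*1160) + 2778601)/(-1688537 + 3643776) = ((4/47 - 59160/47) + 2778601)/1955239 = (-59156/47 + 2778601)*(1/1955239) = (130535091/47)*(1/1955239) = 130535091/91896233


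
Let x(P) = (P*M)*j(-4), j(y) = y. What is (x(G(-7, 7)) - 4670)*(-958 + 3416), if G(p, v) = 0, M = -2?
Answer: -11478860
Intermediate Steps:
x(P) = 8*P (x(P) = (P*(-2))*(-4) = -2*P*(-4) = 8*P)
(x(G(-7, 7)) - 4670)*(-958 + 3416) = (8*0 - 4670)*(-958 + 3416) = (0 - 4670)*2458 = -4670*2458 = -11478860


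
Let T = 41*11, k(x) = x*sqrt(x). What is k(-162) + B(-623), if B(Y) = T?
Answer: 451 - 1458*I*sqrt(2) ≈ 451.0 - 2061.9*I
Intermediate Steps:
k(x) = x**(3/2)
T = 451
B(Y) = 451
k(-162) + B(-623) = (-162)**(3/2) + 451 = -1458*I*sqrt(2) + 451 = 451 - 1458*I*sqrt(2)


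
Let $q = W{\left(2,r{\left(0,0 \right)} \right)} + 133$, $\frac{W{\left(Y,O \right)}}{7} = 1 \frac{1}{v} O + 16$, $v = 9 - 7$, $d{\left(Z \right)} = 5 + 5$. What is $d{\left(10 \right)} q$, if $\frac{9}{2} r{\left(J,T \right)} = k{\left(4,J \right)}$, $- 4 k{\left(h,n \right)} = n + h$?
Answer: $\frac{21980}{9} \approx 2442.2$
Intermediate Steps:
$d{\left(Z \right)} = 10$
$v = 2$
$k{\left(h,n \right)} = - \frac{h}{4} - \frac{n}{4}$ ($k{\left(h,n \right)} = - \frac{n + h}{4} = - \frac{h + n}{4} = - \frac{h}{4} - \frac{n}{4}$)
$r{\left(J,T \right)} = - \frac{2}{9} - \frac{J}{18}$ ($r{\left(J,T \right)} = \frac{2 \left(\left(- \frac{1}{4}\right) 4 - \frac{J}{4}\right)}{9} = \frac{2 \left(-1 - \frac{J}{4}\right)}{9} = - \frac{2}{9} - \frac{J}{18}$)
$W{\left(Y,O \right)} = 112 + \frac{7 O}{2}$ ($W{\left(Y,O \right)} = 7 \left(1 \cdot \frac{1}{2} O + 16\right) = 7 \left(\frac{O}{2} + 16\right) = 7 \left(16 + \frac{O}{2}\right) = 112 + \frac{7 O}{2}$)
$q = \frac{2198}{9}$ ($q = \left(112 + \frac{7 \left(- \frac{2}{9} - 0\right)}{2}\right) + 133 = \left(112 + \frac{7 \left(- \frac{2}{9} + 0\right)}{2}\right) + 133 = \left(112 + \frac{7}{2} \left(- \frac{2}{9}\right)\right) + 133 = \left(112 - \frac{7}{9}\right) + 133 = \frac{1001}{9} + 133 = \frac{2198}{9} \approx 244.22$)
$d{\left(10 \right)} q = 10 \cdot \frac{2198}{9} = \frac{21980}{9}$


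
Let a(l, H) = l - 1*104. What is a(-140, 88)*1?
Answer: -244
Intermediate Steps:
a(l, H) = -104 + l (a(l, H) = l - 104 = -104 + l)
a(-140, 88)*1 = (-104 - 140)*1 = -244*1 = -244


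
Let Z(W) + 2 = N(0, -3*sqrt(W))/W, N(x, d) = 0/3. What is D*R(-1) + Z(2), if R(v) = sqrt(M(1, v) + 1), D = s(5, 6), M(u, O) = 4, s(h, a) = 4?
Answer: -2 + 4*sqrt(5) ≈ 6.9443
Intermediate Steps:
N(x, d) = 0 (N(x, d) = 0*(1/3) = 0)
D = 4
R(v) = sqrt(5) (R(v) = sqrt(4 + 1) = sqrt(5))
Z(W) = -2 (Z(W) = -2 + 0/W = -2 + 0 = -2)
D*R(-1) + Z(2) = 4*sqrt(5) - 2 = -2 + 4*sqrt(5)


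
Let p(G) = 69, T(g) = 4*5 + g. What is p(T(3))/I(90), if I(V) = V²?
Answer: 23/2700 ≈ 0.0085185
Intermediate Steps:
T(g) = 20 + g
p(T(3))/I(90) = 69/(90²) = 69/8100 = 69*(1/8100) = 23/2700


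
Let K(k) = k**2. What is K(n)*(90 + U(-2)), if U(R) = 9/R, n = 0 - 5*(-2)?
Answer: 8550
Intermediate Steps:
n = 10 (n = 0 + 10 = 10)
K(n)*(90 + U(-2)) = 10**2*(90 + 9/(-2)) = 100*(90 + 9*(-1/2)) = 100*(90 - 9/2) = 100*(171/2) = 8550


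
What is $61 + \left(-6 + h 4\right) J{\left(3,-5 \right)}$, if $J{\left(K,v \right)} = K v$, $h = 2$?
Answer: $31$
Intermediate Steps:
$61 + \left(-6 + h 4\right) J{\left(3,-5 \right)} = 61 + \left(-6 + 2 \cdot 4\right) 3 \left(-5\right) = 61 + \left(-6 + 8\right) \left(-15\right) = 61 + 2 \left(-15\right) = 61 - 30 = 31$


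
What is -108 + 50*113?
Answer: 5542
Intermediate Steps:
-108 + 50*113 = -108 + 5650 = 5542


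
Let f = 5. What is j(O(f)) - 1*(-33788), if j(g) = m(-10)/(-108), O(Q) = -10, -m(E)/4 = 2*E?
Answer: 912256/27 ≈ 33787.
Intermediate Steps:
m(E) = -8*E
j(g) = -20/27 (j(g) = -8*(-10)/(-108) = 80*(-1/108) = -20/27)
j(O(f)) - 1*(-33788) = -20/27 - 1*(-33788) = -20/27 + 33788 = 912256/27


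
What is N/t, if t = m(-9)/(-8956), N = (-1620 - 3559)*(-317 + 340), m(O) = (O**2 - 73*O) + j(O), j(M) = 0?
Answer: 533405926/369 ≈ 1.4455e+6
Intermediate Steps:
m(O) = O**2 - 73*O (m(O) = (O**2 - 73*O) + 0 = O**2 - 73*O)
N = -119117 (N = -5179*23 = -119117)
t = -369/4478 (t = -9*(-73 - 9)/(-8956) = -9*(-82)*(-1/8956) = 738*(-1/8956) = -369/4478 ≈ -0.082403)
N/t = -119117/(-369/4478) = -119117*(-4478/369) = 533405926/369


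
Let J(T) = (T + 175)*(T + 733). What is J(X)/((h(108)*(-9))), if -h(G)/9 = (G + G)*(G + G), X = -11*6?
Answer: 72703/3779136 ≈ 0.019238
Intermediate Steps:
X = -66
J(T) = (175 + T)*(733 + T)
h(G) = -36*G**2 (h(G) = -9*(G + G)*(G + G) = -9*2*G*2*G = -36*G**2)
J(X)/((h(108)*(-9))) = (128275 + (-66)**2 + 908*(-66))/((-36*108**2*(-9))) = (128275 + 4356 - 59928)/((-36*11664*(-9))) = 72703/((-419904*(-9))) = 72703/3779136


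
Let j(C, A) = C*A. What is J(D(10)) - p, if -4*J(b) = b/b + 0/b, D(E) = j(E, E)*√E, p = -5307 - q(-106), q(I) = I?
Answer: 20803/4 ≈ 5200.8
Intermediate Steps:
j(C, A) = A*C
p = -5201 (p = -5307 - 1*(-106) = -5307 + 106 = -5201)
D(E) = E^(5/2) (D(E) = (E*E)*√E = E²*√E = E^(5/2))
J(b) = -¼ (J(b) = -(b/b + 0/b)/4 = -(1 + 0)/4 = -¼*1 = -¼)
J(D(10)) - p = -¼ - 1*(-5201) = -¼ + 5201 = 20803/4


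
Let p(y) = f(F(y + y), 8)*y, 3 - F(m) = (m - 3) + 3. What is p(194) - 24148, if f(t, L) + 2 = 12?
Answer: -22208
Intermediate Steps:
F(m) = 3 - m (F(m) = 3 - ((m - 3) + 3) = 3 - ((-3 + m) + 3) = 3 - m)
f(t, L) = 10 (f(t, L) = -2 + 12 = 10)
p(y) = 10*y
p(194) - 24148 = 10*194 - 24148 = 1940 - 24148 = -22208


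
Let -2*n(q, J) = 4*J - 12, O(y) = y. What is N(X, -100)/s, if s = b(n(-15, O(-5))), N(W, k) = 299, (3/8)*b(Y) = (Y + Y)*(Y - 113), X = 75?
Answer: -897/24832 ≈ -0.036123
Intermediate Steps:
n(q, J) = 6 - 2*J (n(q, J) = -(4*J - 12)/2 = -(-12 + 4*J)/2 = 6 - 2*J)
b(Y) = 16*Y*(-113 + Y)/3 (b(Y) = 8*((Y + Y)*(Y - 113))/3 = 8*((2*Y)*(-113 + Y))/3 = 8*(2*Y*(-113 + Y))/3 = 16*Y*(-113 + Y)/3)
s = -24832/3 (s = 16*(6 - 2*(-5))*(-113 + (6 - 2*(-5)))/3 = 16*(6 + 10)*(-113 + (6 + 10))/3 = (16/3)*16*(-113 + 16) = (16/3)*16*(-97) = -24832/3 ≈ -8277.3)
N(X, -100)/s = 299/(-24832/3) = 299*(-3/24832) = -897/24832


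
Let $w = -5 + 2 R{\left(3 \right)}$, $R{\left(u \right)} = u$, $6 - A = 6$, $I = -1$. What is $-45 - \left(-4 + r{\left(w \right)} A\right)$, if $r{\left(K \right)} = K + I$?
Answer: $-41$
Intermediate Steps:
$A = 0$ ($A = 6 - 6 = 0$)
$w = 1$ ($w = -5 + 2 \cdot 3 = -5 + 6 = 1$)
$r{\left(K \right)} = -1 + K$ ($r{\left(K \right)} = K - 1 = -1 + K$)
$-45 - \left(-4 + r{\left(w \right)} A\right) = -45 - \left(-4 + \left(-1 + 1\right) 0\right) = -45 - \left(-4 + 0 \cdot 0\right) = -45 - \left(-4 + 0\right) = -45 - -4 = -45 + 4 = -41$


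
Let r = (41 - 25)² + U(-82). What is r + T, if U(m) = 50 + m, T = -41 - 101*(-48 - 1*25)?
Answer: 7556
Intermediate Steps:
T = 7332 (T = -41 - 101*(-48 - 25) = -41 - 101*(-73) = -41 + 7373 = 7332)
r = 224 (r = (41 - 25)² + (50 - 82) = 16² - 32 = 256 - 32 = 224)
r + T = 224 + 7332 = 7556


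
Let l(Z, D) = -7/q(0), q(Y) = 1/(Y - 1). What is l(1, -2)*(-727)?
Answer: -5089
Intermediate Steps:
q(Y) = 1/(-1 + Y)
l(Z, D) = 7 (l(Z, D) = -7/(1/(-1 + 0)) = -7/(1/(-1)) = -7/(-1) = -7*(-1) = 7)
l(1, -2)*(-727) = 7*(-727) = -5089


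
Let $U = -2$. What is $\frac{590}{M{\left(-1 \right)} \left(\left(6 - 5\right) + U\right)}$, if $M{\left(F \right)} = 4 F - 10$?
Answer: $\frac{295}{7} \approx 42.143$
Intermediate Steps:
$M{\left(F \right)} = -10 + 4 F$
$\frac{590}{M{\left(-1 \right)} \left(\left(6 - 5\right) + U\right)} = \frac{590}{\left(-10 + 4 \left(-1\right)\right) \left(\left(6 - 5\right) - 2\right)} = \frac{590}{\left(-10 - 4\right) \left(1 - 2\right)} = \frac{590}{\left(-14\right) \left(-1\right)} = \frac{590}{14} = 590 \cdot \frac{1}{14} = \frac{295}{7}$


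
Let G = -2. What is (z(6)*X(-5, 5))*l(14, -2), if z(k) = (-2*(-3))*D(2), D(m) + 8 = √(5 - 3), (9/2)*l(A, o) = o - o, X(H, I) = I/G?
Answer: 0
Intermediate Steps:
X(H, I) = -I/2 (X(H, I) = I/(-2) = I*(-½) = -I/2)
l(A, o) = 0 (l(A, o) = 2*(o - o)/9 = (2/9)*0 = 0)
D(m) = -8 + √2 (D(m) = -8 + √(5 - 3) = -8 + √2)
z(k) = -48 + 6*√2 (z(k) = (-2*(-3))*(-8 + √2) = 6*(-8 + √2) = -48 + 6*√2)
(z(6)*X(-5, 5))*l(14, -2) = ((-48 + 6*√2)*(-½*5))*0 = ((-48 + 6*√2)*(-5/2))*0 = (120 - 15*√2)*0 = 0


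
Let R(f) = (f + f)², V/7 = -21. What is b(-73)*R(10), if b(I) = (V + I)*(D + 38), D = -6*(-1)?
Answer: -3872000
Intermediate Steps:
V = -147 (V = 7*(-21) = -147)
D = 6
b(I) = -6468 + 44*I (b(I) = (-147 + I)*(6 + 38) = (-147 + I)*44 = -6468 + 44*I)
R(f) = 4*f² (R(f) = (2*f)² = 4*f²)
b(-73)*R(10) = (-6468 + 44*(-73))*(4*10²) = (-6468 - 3212)*(4*100) = -9680*400 = -3872000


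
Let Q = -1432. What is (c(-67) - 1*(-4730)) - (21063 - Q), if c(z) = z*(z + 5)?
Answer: -13611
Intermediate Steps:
c(z) = z*(5 + z)
(c(-67) - 1*(-4730)) - (21063 - Q) = (-67*(5 - 67) - 1*(-4730)) - (21063 - 1*(-1432)) = (-67*(-62) + 4730) - (21063 + 1432) = (4154 + 4730) - 1*22495 = 8884 - 22495 = -13611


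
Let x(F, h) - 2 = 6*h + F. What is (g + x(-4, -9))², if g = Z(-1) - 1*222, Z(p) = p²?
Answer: 76729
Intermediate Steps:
g = -221 (g = (-1)² - 1*222 = 1 - 222 = -221)
x(F, h) = 2 + F + 6*h (x(F, h) = 2 + (6*h + F) = 2 + (F + 6*h) = 2 + F + 6*h)
(g + x(-4, -9))² = (-221 + (2 - 4 + 6*(-9)))² = (-221 + (2 - 4 - 54))² = (-221 - 56)² = (-277)² = 76729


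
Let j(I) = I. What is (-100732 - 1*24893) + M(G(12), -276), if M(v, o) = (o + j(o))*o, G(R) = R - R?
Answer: 26727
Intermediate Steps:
G(R) = 0
M(v, o) = 2*o**2 (M(v, o) = (o + o)*o = (2*o)*o = 2*o**2)
(-100732 - 1*24893) + M(G(12), -276) = (-100732 - 1*24893) + 2*(-276)**2 = (-100732 - 24893) + 2*76176 = -125625 + 152352 = 26727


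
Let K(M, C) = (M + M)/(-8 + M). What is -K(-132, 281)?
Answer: -66/35 ≈ -1.8857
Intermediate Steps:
K(M, C) = 2*M/(-8 + M) (K(M, C) = (2*M)/(-8 + M) = 2*M/(-8 + M))
-K(-132, 281) = -2*(-132)/(-8 - 132) = -2*(-132)/(-140) = -2*(-132)*(-1)/140 = -1*66/35 = -66/35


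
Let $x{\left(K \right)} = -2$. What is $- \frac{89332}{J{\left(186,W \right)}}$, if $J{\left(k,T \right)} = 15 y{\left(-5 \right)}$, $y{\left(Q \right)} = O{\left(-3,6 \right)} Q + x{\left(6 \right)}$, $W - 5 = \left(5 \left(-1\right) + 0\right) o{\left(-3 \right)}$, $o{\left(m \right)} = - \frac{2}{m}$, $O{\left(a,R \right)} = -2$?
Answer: $- \frac{22333}{30} \approx -744.43$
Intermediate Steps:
$W = \frac{5}{3}$ ($W = 5 + \left(5 \left(-1\right) + 0\right) \left(- \frac{2}{-3}\right) = 5 + \left(-5 + 0\right) \left(\left(-2\right) \left(- \frac{1}{3}\right)\right) = 5 - \frac{10}{3} = \frac{5}{3} \approx 1.6667$)
$y{\left(Q \right)} = -2 - 2 Q$ ($y{\left(Q \right)} = - 2 Q - 2 = -2 - 2 Q$)
$J{\left(k,T \right)} = 120$ ($J{\left(k,T \right)} = 15 \left(-2 - -10\right) = 15 \left(-2 + 10\right) = 15 \cdot 8 = 120$)
$- \frac{89332}{J{\left(186,W \right)}} = - \frac{89332}{120} = \left(-89332\right) \frac{1}{120} = - \frac{22333}{30}$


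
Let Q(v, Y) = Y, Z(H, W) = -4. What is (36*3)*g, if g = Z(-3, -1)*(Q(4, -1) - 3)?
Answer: 1728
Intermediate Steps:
g = 16 (g = -4*(-1 - 3) = -4*(-4) = 16)
(36*3)*g = (36*3)*16 = 108*16 = 1728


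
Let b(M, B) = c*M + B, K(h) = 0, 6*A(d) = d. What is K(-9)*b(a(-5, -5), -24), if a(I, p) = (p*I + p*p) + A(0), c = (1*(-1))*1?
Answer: 0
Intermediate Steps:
c = -1 (c = -1*1 = -1)
A(d) = d/6
a(I, p) = p² + I*p (a(I, p) = (p*I + p*p) + (⅙)*0 = (I*p + p²) + 0 = (p² + I*p) + 0 = p² + I*p)
b(M, B) = B - M (b(M, B) = -M + B = B - M)
K(-9)*b(a(-5, -5), -24) = 0*(-24 - (-5)*(-5 - 5)) = 0*(-24 - (-5)*(-10)) = 0*(-24 - 1*50) = 0*(-24 - 50) = 0*(-74) = 0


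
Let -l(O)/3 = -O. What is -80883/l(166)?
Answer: -26961/166 ≈ -162.42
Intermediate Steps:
l(O) = 3*O (l(O) = -(-3)*O = 3*O)
-80883/l(166) = -80883/(3*166) = -80883/498 = -80883*1/498 = -26961/166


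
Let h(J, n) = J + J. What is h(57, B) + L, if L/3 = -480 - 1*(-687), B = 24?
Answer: 735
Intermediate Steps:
L = 621 (L = 3*(-480 - 1*(-687)) = 3*(-480 + 687) = 3*207 = 621)
h(J, n) = 2*J
h(57, B) + L = 2*57 + 621 = 114 + 621 = 735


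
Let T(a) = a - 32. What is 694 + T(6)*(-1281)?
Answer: 34000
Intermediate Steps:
T(a) = -32 + a
694 + T(6)*(-1281) = 694 + (-32 + 6)*(-1281) = 694 - 26*(-1281) = 694 + 33306 = 34000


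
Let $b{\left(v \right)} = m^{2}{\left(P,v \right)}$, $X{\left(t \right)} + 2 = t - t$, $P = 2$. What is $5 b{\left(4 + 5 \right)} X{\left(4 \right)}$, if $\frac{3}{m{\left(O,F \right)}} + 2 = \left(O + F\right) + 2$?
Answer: $- \frac{90}{121} \approx -0.7438$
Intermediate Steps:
$X{\left(t \right)} = -2$ ($X{\left(t \right)} = -2 + \left(t - t\right) = -2 + 0 = -2$)
$m{\left(O,F \right)} = \frac{3}{F + O}$ ($m{\left(O,F \right)} = \frac{3}{-2 + \left(\left(O + F\right) + 2\right)} = \frac{3}{-2 + \left(\left(F + O\right) + 2\right)} = \frac{3}{-2 + \left(2 + F + O\right)} = \frac{3}{F + O}$)
$b{\left(v \right)} = \frac{9}{\left(2 + v\right)^{2}}$ ($b{\left(v \right)} = \left(\frac{3}{v + 2}\right)^{2} = \left(\frac{3}{2 + v}\right)^{2} = \frac{9}{\left(2 + v\right)^{2}}$)
$5 b{\left(4 + 5 \right)} X{\left(4 \right)} = 5 \frac{9}{\left(2 + \left(4 + 5\right)\right)^{2}} \left(-2\right) = 5 \frac{9}{\left(2 + 9\right)^{2}} \left(-2\right) = 5 \cdot \frac{9}{121} \left(-2\right) = \frac{45}{121} \left(-2\right) = - \frac{90}{121}$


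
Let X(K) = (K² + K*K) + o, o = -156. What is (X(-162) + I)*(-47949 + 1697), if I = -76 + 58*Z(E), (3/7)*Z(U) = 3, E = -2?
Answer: -2435722824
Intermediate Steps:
X(K) = -156 + 2*K² (X(K) = (K² + K*K) - 156 = (K² + K²) - 156 = 2*K² - 156 = -156 + 2*K²)
Z(U) = 7 (Z(U) = (7/3)*3 = 7)
I = 330 (I = -76 + 58*7 = -76 + 406 = 330)
(X(-162) + I)*(-47949 + 1697) = ((-156 + 2*(-162)²) + 330)*(-47949 + 1697) = ((-156 + 2*26244) + 330)*(-46252) = ((-156 + 52488) + 330)*(-46252) = (52332 + 330)*(-46252) = 52662*(-46252) = -2435722824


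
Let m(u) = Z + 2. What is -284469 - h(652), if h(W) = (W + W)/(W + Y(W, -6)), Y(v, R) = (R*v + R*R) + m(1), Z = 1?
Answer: -916273345/3221 ≈ -2.8447e+5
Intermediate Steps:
m(u) = 3 (m(u) = 1 + 2 = 3)
Y(v, R) = 3 + R**2 + R*v (Y(v, R) = (R*v + R*R) + 3 = (R*v + R**2) + 3 = (R**2 + R*v) + 3 = 3 + R**2 + R*v)
h(W) = 2*W/(39 - 5*W) (h(W) = (W + W)/(W + (3 + (-6)**2 - 6*W)) = (2*W)/(W + (3 + 36 - 6*W)) = (2*W)/(W + (39 - 6*W)) = (2*W)/(39 - 5*W) = 2*W/(39 - 5*W))
-284469 - h(652) = -284469 - 2*652/(39 - 5*652) = -284469 - 2*652/(39 - 3260) = -284469 - 2*652/(-3221) = -284469 - 2*652*(-1)/3221 = -284469 - 1*(-1304/3221) = -284469 + 1304/3221 = -916273345/3221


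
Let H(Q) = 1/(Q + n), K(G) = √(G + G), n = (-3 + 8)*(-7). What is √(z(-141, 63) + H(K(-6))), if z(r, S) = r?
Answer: √2*√((2468 - 141*I*√3)/(-35 + 2*I*√3)) ≈ 0.00011791 - 11.876*I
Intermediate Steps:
n = -35 (n = 5*(-7) = -35)
K(G) = √2*√G (K(G) = √(2*G) = √2*√G)
H(Q) = 1/(-35 + Q) (H(Q) = 1/(Q - 35) = 1/(-35 + Q))
√(z(-141, 63) + H(K(-6))) = √(-141 + 1/(-35 + √2*√(-6))) = √(-141 + 1/(-35 + √2*(I*√6))) = √(-141 + 1/(-35 + 2*I*√3))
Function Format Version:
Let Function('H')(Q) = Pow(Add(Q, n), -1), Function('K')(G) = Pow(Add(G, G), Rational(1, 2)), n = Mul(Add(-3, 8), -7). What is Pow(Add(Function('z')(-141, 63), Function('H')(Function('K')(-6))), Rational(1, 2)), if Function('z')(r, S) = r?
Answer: Mul(Pow(2, Rational(1, 2)), Pow(Mul(Pow(Add(-35, Mul(2, I, Pow(3, Rational(1, 2)))), -1), Add(2468, Mul(-141, I, Pow(3, Rational(1, 2))))), Rational(1, 2))) ≈ Add(0.00011791, Mul(-11.876, I))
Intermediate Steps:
n = -35 (n = Mul(5, -7) = -35)
Function('K')(G) = Mul(Pow(2, Rational(1, 2)), Pow(G, Rational(1, 2))) (Function('K')(G) = Pow(Mul(2, G), Rational(1, 2)) = Mul(Pow(2, Rational(1, 2)), Pow(G, Rational(1, 2))))
Function('H')(Q) = Pow(Add(-35, Q), -1) (Function('H')(Q) = Pow(Add(Q, -35), -1) = Pow(Add(-35, Q), -1))
Pow(Add(Function('z')(-141, 63), Function('H')(Function('K')(-6))), Rational(1, 2)) = Pow(Add(-141, Pow(Add(-35, Mul(Pow(2, Rational(1, 2)), Pow(-6, Rational(1, 2)))), -1)), Rational(1, 2)) = Pow(Add(-141, Pow(Add(-35, Mul(Pow(2, Rational(1, 2)), Mul(I, Pow(6, Rational(1, 2))))), -1)), Rational(1, 2)) = Pow(Add(-141, Pow(Add(-35, Mul(2, I, Pow(3, Rational(1, 2)))), -1)), Rational(1, 2))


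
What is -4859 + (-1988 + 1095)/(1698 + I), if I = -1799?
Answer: -489866/101 ≈ -4850.2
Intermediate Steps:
-4859 + (-1988 + 1095)/(1698 + I) = -4859 + (-1988 + 1095)/(1698 - 1799) = -4859 - 893/(-101) = -4859 - 893*(-1/101) = -4859 + 893/101 = -489866/101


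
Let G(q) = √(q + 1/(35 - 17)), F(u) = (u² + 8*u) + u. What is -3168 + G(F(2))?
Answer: -3168 + √794/6 ≈ -3163.3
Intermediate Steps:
F(u) = u² + 9*u
G(q) = √(1/18 + q) (G(q) = √(q + 1/18) = √(1/18 + q))
-3168 + G(F(2)) = -3168 + √(2 + 36*(2*(9 + 2)))/6 = -3168 + √(2 + 36*(2*11))/6 = -3168 + √(2 + 36*22)/6 = -3168 + √(2 + 792)/6 = -3168 + √794/6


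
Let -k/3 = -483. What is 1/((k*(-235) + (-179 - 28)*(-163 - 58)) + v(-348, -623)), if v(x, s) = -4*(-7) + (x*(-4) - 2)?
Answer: -1/293350 ≈ -3.4089e-6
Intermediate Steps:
k = 1449 (k = -3*(-483) = 1449)
v(x, s) = 26 - 4*x (v(x, s) = 28 + (-4*x - 2) = 28 + (-2 - 4*x) = 26 - 4*x)
1/((k*(-235) + (-179 - 28)*(-163 - 58)) + v(-348, -623)) = 1/((1449*(-235) + (-179 - 28)*(-163 - 58)) + (26 - 4*(-348))) = 1/((-340515 - 207*(-221)) + (26 + 1392)) = 1/((-340515 + 45747) + 1418) = 1/(-294768 + 1418) = 1/(-293350) = -1/293350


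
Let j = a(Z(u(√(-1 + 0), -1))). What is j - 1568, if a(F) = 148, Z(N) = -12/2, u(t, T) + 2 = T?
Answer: -1420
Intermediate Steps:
u(t, T) = -2 + T
Z(N) = -6 (Z(N) = -12*½ = -6)
j = 148
j - 1568 = 148 - 1568 = -1420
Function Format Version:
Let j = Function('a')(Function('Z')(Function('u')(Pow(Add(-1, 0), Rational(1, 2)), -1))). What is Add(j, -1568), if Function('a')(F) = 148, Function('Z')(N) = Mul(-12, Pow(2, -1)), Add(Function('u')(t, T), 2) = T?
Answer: -1420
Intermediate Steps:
Function('u')(t, T) = Add(-2, T)
Function('Z')(N) = -6 (Function('Z')(N) = Mul(-12, Rational(1, 2)) = -6)
j = 148
Add(j, -1568) = Add(148, -1568) = -1420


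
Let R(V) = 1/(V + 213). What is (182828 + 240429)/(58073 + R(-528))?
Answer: 133325955/18292994 ≈ 7.2884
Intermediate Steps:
R(V) = 1/(213 + V)
(182828 + 240429)/(58073 + R(-528)) = (182828 + 240429)/(58073 + 1/(213 - 528)) = 423257/(58073 + 1/(-315)) = 423257/(58073 - 1/315) = 423257/(18292994/315) = 423257*(315/18292994) = 133325955/18292994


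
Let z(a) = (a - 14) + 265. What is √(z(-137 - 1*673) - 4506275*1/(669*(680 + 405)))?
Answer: I*√11911874652426/145173 ≈ 23.774*I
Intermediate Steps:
z(a) = 251 + a (z(a) = (-14 + a) + 265 = 251 + a)
√(z(-137 - 1*673) - 4506275*1/(669*(680 + 405))) = √((251 + (-137 - 1*673)) - 4506275*1/(669*(680 + 405))) = √((251 + (-137 - 673)) - 4506275/(669*1085)) = √((251 - 810) - 4506275/725865) = √(-559 - 4506275*1/725865) = √(-559 - 901255/145173) = √(-82052962/145173) = I*√11911874652426/145173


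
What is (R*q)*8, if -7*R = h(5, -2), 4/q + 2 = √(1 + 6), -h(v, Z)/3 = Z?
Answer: -128/7 - 64*√7/7 ≈ -42.475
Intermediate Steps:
h(v, Z) = -3*Z
q = 4/(-2 + √7) (q = 4/(-2 + √(1 + 6)) = 4/(-2 + √7) ≈ 6.1943)
R = -6/7 (R = -(-3)*(-2)/7 = -⅐*6 = -6/7 ≈ -0.85714)
(R*q)*8 = -6*(8/3 + 4*√7/3)/7*8 = (-16/7 - 8*√7/7)*8 = -128/7 - 64*√7/7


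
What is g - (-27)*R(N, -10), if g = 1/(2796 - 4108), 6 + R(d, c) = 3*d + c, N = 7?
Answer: 177119/1312 ≈ 135.00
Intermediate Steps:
R(d, c) = -6 + c + 3*d (R(d, c) = -6 + (3*d + c) = -6 + (c + 3*d) = -6 + c + 3*d)
g = -1/1312 (g = 1/(-1312) = -1/1312 ≈ -0.00076220)
g - (-27)*R(N, -10) = -1/1312 - (-27)*(-6 - 10 + 3*7) = -1/1312 - (-27)*(-6 - 10 + 21) = -1/1312 - (-27)*5 = -1/1312 - 1*(-135) = -1/1312 + 135 = 177119/1312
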